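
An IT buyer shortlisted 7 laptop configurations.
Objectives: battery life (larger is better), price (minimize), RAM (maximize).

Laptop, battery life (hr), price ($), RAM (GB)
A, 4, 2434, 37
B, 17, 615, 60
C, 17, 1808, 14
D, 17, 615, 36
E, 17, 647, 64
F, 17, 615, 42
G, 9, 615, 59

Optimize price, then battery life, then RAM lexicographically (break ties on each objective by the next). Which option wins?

First minimize price: best is 615, kept {B, D, F, G}.
Then maximize battery life: best is 17, kept {B, D, F}.
Then maximize RAM: best is 60, kept {B}.

B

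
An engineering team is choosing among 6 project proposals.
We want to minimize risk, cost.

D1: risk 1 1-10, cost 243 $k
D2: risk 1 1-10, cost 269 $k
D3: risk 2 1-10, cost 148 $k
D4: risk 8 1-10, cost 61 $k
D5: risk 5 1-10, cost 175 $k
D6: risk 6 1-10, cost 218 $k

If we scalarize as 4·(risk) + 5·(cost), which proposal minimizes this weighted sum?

D4

D1: 4·1 + 5·243 = 1219
D2: 4·1 + 5·269 = 1349
D3: 4·2 + 5·148 = 748
D4: 4·8 + 5·61 = 337
D5: 4·5 + 5·175 = 895
D6: 4·6 + 5·218 = 1114
Lowest: D4 at 337.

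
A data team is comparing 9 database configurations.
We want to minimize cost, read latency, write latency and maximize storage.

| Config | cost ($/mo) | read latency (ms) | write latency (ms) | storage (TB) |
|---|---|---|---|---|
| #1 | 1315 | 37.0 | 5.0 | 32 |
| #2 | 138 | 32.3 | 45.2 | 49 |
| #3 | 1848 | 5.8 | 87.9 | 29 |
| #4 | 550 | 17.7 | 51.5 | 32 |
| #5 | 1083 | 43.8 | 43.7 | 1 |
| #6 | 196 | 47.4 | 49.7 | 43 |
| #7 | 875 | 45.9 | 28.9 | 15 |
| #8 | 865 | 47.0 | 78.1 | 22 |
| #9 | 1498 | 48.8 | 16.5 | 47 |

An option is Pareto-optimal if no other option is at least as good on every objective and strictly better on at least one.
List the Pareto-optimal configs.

#1, #2, #3, #4, #5, #7, #9

#1: not dominated (best write latency).
#2: not dominated (best cost).
#3: not dominated (best read latency).
#4: not dominated.
#5: not dominated.
#6: dominated by #2 (cost 138≤196, read latency 32.3≤47.4, write latency 45.2≤49.7, storage 49≥43).
#7: not dominated.
#8: dominated by #2 (cost 138≤865, read latency 32.3≤47.0, write latency 45.2≤78.1, storage 49≥22).
#9: not dominated.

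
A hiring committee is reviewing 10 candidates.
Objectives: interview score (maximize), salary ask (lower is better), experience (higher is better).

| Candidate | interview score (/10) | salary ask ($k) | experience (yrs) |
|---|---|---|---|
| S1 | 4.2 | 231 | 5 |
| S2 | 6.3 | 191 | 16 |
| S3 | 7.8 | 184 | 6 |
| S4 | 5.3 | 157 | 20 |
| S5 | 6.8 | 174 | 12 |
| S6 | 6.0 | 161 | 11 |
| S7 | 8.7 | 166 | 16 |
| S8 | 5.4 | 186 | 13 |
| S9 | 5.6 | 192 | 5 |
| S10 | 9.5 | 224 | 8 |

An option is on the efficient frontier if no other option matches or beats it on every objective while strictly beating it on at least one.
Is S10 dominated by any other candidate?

No

S1: worse on interview score (4.2 vs 9.5).
S2: worse on interview score (6.3 vs 9.5).
S3: worse on interview score (7.8 vs 9.5).
S4: worse on interview score (5.3 vs 9.5).
S5: worse on interview score (6.8 vs 9.5).
S6: worse on interview score (6.0 vs 9.5).
S7: worse on interview score (8.7 vs 9.5).
S8: worse on interview score (5.4 vs 9.5).
S9: worse on interview score (5.6 vs 9.5).
No option is at least as good as S10 on every objective and strictly better on one.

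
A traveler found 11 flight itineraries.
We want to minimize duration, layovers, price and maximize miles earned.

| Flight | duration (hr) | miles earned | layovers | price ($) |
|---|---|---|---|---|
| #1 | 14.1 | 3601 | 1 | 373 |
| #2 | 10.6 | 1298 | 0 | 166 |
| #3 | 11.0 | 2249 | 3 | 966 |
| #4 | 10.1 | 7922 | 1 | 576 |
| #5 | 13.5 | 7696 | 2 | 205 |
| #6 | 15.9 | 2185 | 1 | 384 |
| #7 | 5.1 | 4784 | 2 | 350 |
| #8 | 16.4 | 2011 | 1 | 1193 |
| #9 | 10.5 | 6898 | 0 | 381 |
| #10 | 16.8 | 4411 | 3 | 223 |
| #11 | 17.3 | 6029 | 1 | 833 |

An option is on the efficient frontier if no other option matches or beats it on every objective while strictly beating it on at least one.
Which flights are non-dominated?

#1, #2, #4, #5, #7, #9

#1: not dominated.
#2: not dominated (best price).
#3: dominated by #4 (duration 10.1≤11.0, miles earned 7922≥2249, layovers 1≤3, price 576≤966).
#4: not dominated (best miles earned).
#5: not dominated.
#6: dominated by #1 (duration 14.1≤15.9, miles earned 3601≥2185, layovers 1≤1, price 373≤384).
#7: not dominated (best duration).
#8: dominated by #1 (duration 14.1≤16.4, miles earned 3601≥2011, layovers 1≤1, price 373≤1193).
#9: not dominated.
#10: dominated by #5 (duration 13.5≤16.8, miles earned 7696≥4411, layovers 2≤3, price 205≤223).
#11: dominated by #4 (duration 10.1≤17.3, miles earned 7922≥6029, layovers 1≤1, price 576≤833).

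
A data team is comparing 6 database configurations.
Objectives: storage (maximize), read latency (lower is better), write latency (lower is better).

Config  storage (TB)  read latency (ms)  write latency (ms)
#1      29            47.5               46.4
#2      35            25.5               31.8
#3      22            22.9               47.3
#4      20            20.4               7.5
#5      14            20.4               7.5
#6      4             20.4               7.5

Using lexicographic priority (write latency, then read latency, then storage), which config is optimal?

First minimize write latency: best is 7.5, kept {#4, #5, #6}.
Then minimize read latency: best is 20.4, kept {#4, #5, #6}.
Then maximize storage: best is 20, kept {#4}.

#4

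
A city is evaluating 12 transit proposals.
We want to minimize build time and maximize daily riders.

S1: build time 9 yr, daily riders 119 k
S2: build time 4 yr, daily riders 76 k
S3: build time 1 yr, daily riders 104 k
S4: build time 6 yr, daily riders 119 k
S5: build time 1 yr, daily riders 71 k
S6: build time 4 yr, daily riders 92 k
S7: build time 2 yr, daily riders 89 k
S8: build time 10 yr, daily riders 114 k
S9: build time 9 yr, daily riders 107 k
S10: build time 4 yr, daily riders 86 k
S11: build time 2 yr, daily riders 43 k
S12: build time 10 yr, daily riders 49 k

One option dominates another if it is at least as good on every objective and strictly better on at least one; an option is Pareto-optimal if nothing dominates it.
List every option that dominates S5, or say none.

S3

S3: build time 1≤1, daily riders 104≥71 — dominates S5.
Others (S1, S2, S4, S6, S7, S8, S9, S10, S11, S12) are each worse than S5 on at least one objective.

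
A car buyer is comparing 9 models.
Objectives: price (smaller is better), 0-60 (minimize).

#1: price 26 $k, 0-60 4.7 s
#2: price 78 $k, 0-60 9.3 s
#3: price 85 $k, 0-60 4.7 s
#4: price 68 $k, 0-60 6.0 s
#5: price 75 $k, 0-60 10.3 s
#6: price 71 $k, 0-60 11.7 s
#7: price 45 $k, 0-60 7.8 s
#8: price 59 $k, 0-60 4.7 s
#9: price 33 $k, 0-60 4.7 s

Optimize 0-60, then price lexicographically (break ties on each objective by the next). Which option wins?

#1

First minimize 0-60: best is 4.7, kept {#1, #3, #8, #9}.
Then minimize price: best is 26, kept {#1}.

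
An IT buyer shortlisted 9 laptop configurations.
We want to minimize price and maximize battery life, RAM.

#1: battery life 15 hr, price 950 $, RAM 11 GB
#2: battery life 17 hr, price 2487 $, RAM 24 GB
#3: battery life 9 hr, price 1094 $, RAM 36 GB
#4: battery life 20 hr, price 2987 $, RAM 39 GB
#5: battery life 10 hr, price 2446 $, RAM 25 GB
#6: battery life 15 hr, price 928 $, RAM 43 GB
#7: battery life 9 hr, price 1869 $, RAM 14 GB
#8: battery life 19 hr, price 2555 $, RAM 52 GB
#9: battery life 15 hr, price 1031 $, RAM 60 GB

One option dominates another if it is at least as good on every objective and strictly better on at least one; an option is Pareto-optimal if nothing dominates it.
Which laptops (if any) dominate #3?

#6: battery life 15≥9, price 928≤1094, RAM 43≥36 — dominates #3.
#9: battery life 15≥9, price 1031≤1094, RAM 60≥36 — dominates #3.
Others (#1, #2, #4, #5, #7, #8) are each worse than #3 on at least one objective.

#6, #9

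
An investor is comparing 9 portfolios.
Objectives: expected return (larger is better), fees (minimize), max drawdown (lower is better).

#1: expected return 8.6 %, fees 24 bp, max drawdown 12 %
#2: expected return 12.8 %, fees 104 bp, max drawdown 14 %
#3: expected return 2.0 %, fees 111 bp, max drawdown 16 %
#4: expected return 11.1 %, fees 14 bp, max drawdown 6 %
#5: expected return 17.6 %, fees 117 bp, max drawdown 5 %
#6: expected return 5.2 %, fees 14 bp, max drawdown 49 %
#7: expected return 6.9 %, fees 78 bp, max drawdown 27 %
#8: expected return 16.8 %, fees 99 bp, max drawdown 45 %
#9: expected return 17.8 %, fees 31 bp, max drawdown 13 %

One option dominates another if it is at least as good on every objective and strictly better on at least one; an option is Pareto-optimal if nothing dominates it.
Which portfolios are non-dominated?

#1: dominated by #4 (expected return 11.1≥8.6, fees 14≤24, max drawdown 6≤12).
#2: dominated by #9 (expected return 17.8≥12.8, fees 31≤104, max drawdown 13≤14).
#3: dominated by #1 (expected return 8.6≥2.0, fees 24≤111, max drawdown 12≤16).
#4: not dominated.
#5: not dominated (best max drawdown).
#6: dominated by #4 (expected return 11.1≥5.2, fees 14≤14, max drawdown 6≤49).
#7: dominated by #1 (expected return 8.6≥6.9, fees 24≤78, max drawdown 12≤27).
#8: dominated by #9 (expected return 17.8≥16.8, fees 31≤99, max drawdown 13≤45).
#9: not dominated (best expected return).

#4, #5, #9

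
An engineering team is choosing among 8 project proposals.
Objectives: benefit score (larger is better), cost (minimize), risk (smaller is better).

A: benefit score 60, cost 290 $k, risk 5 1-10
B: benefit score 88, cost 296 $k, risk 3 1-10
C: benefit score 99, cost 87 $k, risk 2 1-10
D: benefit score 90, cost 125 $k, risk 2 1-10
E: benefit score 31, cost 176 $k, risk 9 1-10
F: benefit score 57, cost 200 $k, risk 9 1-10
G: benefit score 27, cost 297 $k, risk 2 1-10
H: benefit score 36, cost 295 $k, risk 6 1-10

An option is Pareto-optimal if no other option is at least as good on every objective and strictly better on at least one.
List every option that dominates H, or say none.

A, C, D

A: benefit score 60≥36, cost 290≤295, risk 5≤6 — dominates H.
C: benefit score 99≥36, cost 87≤295, risk 2≤6 — dominates H.
D: benefit score 90≥36, cost 125≤295, risk 2≤6 — dominates H.
Others (B, E, F, G) are each worse than H on at least one objective.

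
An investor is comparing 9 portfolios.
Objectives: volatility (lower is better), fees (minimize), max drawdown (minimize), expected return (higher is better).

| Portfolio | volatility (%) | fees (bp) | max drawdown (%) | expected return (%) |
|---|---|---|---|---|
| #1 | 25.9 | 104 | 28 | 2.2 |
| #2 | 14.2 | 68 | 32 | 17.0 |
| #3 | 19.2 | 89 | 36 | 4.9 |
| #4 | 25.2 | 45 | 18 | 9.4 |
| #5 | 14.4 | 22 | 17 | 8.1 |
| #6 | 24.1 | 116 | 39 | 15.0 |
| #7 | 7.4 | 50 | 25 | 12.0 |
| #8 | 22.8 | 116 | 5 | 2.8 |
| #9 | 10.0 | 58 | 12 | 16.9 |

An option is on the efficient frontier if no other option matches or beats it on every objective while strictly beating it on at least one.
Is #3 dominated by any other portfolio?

Yes

#2 vs #3: volatility 14.2≤19.2, fees 68≤89, max drawdown 32≤36, expected return 17.0≥4.9 — #2 is at least as good on every objective and strictly better on at least one, so #2 dominates #3.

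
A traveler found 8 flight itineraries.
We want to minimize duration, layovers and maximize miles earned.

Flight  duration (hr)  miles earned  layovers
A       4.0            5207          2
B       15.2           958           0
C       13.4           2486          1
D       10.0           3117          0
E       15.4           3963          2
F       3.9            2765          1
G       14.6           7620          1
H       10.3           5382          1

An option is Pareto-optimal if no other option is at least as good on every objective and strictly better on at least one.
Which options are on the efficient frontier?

A: not dominated.
B: dominated by D (duration 10.0≤15.2, miles earned 3117≥958, layovers 0≤0).
C: dominated by D (duration 10.0≤13.4, miles earned 3117≥2486, layovers 0≤1).
D: not dominated.
E: dominated by A (duration 4.0≤15.4, miles earned 5207≥3963, layovers 2≤2).
F: not dominated (best duration).
G: not dominated (best miles earned).
H: not dominated.

A, D, F, G, H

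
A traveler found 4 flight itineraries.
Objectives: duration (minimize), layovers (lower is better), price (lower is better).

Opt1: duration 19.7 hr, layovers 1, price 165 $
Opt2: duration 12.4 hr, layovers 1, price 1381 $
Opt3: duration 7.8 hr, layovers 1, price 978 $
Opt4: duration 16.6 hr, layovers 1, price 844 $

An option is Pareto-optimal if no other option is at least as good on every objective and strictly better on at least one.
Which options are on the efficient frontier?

Opt1, Opt3, Opt4

Opt1: not dominated (best price).
Opt2: dominated by Opt3 (duration 7.8≤12.4, layovers 1≤1, price 978≤1381).
Opt3: not dominated (best duration).
Opt4: not dominated.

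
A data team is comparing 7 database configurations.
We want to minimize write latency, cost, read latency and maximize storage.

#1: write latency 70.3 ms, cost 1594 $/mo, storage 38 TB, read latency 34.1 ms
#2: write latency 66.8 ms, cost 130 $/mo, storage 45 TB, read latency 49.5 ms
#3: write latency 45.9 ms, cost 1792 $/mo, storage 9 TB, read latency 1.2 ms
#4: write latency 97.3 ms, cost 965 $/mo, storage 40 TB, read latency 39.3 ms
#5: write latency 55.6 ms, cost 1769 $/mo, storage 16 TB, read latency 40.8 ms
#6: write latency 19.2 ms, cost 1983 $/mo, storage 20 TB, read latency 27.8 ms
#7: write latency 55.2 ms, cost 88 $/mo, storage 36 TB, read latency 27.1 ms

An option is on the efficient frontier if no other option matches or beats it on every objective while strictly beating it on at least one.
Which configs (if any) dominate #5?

#7

#7: write latency 55.2≤55.6, cost 88≤1769, storage 36≥16, read latency 27.1≤40.8 — dominates #5.
Others (#1, #2, #3, #4, #6) are each worse than #5 on at least one objective.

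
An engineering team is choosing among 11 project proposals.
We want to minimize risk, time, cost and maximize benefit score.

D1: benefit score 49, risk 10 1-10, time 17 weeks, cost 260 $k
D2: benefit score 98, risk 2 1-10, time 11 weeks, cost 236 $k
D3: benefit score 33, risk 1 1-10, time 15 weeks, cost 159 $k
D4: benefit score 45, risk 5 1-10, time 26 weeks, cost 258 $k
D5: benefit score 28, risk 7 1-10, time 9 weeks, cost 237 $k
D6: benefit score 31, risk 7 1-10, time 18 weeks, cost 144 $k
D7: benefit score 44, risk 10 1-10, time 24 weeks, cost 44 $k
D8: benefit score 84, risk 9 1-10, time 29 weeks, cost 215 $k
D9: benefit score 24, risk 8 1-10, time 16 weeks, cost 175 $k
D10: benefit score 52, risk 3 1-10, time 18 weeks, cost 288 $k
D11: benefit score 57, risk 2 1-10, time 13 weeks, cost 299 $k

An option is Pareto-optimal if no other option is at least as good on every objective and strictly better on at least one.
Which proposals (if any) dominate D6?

D1: worse on risk (10 vs 7).
D2: worse on cost (236 vs 144).
D3: worse on cost (159 vs 144).
D4: worse on time (26 vs 18).
D5: worse on benefit score (28 vs 31).
D7: worse on risk (10 vs 7).
D8: worse on risk (9 vs 7).
D9: worse on benefit score (24 vs 31).
D10: worse on cost (288 vs 144).
D11: worse on cost (299 vs 144).
No option dominates D6.

none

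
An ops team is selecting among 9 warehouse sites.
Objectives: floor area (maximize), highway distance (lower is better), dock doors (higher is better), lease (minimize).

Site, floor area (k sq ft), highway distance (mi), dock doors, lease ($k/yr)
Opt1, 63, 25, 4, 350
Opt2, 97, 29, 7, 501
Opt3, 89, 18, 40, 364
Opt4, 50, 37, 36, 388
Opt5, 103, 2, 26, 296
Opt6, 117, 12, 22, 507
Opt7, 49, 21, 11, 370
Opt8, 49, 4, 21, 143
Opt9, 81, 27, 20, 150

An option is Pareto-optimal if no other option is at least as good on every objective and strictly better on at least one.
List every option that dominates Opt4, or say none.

Opt3: floor area 89≥50, highway distance 18≤37, dock doors 40≥36, lease 364≤388 — dominates Opt4.
Others (Opt1, Opt2, Opt5, Opt6, Opt7, Opt8, Opt9) are each worse than Opt4 on at least one objective.

Opt3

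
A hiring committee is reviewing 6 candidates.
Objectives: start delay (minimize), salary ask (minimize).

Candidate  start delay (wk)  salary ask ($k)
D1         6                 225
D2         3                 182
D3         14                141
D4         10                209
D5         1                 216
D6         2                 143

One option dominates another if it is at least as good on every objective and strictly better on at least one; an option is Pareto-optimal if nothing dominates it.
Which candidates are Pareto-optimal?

D1: dominated by D2 (start delay 3≤6, salary ask 182≤225).
D2: dominated by D6 (start delay 2≤3, salary ask 143≤182).
D3: not dominated (best salary ask).
D4: dominated by D2 (start delay 3≤10, salary ask 182≤209).
D5: not dominated (best start delay).
D6: not dominated.

D3, D5, D6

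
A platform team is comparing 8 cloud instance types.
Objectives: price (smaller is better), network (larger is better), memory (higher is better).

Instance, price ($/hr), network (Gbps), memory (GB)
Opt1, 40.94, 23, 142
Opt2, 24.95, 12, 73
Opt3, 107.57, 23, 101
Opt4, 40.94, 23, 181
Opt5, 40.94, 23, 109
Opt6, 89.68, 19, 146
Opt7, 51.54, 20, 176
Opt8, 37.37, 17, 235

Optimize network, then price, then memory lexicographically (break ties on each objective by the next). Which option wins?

First maximize network: best is 23, kept {Opt1, Opt3, Opt4, Opt5}.
Then minimize price: best is 40.94, kept {Opt1, Opt4, Opt5}.
Then maximize memory: best is 181, kept {Opt4}.

Opt4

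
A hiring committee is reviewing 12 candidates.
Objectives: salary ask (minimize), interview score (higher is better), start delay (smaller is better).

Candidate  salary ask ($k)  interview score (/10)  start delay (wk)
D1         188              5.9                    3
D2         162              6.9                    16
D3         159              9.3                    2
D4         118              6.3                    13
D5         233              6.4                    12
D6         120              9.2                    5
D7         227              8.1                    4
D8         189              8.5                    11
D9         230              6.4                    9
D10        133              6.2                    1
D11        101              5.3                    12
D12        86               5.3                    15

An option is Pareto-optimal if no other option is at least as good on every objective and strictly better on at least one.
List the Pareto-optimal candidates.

D1: dominated by D3 (salary ask 159≤188, interview score 9.3≥5.9, start delay 2≤3).
D2: dominated by D3 (salary ask 159≤162, interview score 9.3≥6.9, start delay 2≤16).
D3: not dominated (best interview score).
D4: not dominated.
D5: dominated by D3 (salary ask 159≤233, interview score 9.3≥6.4, start delay 2≤12).
D6: not dominated.
D7: dominated by D3 (salary ask 159≤227, interview score 9.3≥8.1, start delay 2≤4).
D8: dominated by D3 (salary ask 159≤189, interview score 9.3≥8.5, start delay 2≤11).
D9: dominated by D3 (salary ask 159≤230, interview score 9.3≥6.4, start delay 2≤9).
D10: not dominated (best start delay).
D11: not dominated.
D12: not dominated (best salary ask).

D3, D4, D6, D10, D11, D12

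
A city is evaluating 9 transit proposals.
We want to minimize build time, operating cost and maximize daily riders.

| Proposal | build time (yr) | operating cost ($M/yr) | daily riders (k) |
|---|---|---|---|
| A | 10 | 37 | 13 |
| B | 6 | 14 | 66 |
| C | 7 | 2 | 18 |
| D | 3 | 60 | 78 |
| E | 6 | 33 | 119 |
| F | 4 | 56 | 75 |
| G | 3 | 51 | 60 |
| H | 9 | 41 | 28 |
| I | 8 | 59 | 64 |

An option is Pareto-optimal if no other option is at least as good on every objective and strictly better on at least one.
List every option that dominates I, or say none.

B, E, F

B: build time 6≤8, operating cost 14≤59, daily riders 66≥64 — dominates I.
E: build time 6≤8, operating cost 33≤59, daily riders 119≥64 — dominates I.
F: build time 4≤8, operating cost 56≤59, daily riders 75≥64 — dominates I.
Others (A, C, D, G, H) are each worse than I on at least one objective.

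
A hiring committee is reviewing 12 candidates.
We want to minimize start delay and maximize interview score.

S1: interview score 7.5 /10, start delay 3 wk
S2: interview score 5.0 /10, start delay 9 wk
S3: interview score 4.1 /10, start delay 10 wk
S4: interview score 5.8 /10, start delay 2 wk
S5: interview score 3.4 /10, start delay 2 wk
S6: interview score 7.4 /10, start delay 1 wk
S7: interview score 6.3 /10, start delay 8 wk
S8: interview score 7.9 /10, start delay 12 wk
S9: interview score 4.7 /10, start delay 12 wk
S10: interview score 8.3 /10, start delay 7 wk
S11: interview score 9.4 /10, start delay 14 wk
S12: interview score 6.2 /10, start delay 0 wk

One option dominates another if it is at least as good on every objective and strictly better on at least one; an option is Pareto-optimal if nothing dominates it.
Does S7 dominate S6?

S7 vs S6: S7 is worse on interview score (6.3 vs 7.4), so it does not dominate S6.

No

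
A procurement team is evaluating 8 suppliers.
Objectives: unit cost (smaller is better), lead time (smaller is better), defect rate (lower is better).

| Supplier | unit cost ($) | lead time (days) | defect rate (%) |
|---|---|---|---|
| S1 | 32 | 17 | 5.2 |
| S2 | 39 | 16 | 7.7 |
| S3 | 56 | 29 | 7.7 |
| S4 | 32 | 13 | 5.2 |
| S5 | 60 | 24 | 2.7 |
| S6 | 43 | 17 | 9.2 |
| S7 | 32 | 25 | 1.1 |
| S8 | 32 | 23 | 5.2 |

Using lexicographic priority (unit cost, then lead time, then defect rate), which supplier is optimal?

S4

First minimize unit cost: best is 32, kept {S1, S4, S7, S8}.
Then minimize lead time: best is 13, kept {S4}.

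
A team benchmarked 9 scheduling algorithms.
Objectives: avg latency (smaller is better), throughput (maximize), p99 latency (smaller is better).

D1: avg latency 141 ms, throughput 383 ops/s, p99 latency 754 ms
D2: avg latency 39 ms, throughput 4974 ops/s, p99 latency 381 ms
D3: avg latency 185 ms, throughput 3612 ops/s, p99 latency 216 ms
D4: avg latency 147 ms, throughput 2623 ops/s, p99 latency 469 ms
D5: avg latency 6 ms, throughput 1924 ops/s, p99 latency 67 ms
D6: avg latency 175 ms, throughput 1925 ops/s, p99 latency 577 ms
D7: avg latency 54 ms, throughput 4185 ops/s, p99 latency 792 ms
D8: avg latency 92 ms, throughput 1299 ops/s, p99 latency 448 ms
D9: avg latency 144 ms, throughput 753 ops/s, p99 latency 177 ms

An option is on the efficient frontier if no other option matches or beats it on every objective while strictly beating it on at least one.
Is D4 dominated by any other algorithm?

Yes

D2 vs D4: avg latency 39≤147, throughput 4974≥2623, p99 latency 381≤469 — D2 is at least as good on every objective and strictly better on at least one, so D2 dominates D4.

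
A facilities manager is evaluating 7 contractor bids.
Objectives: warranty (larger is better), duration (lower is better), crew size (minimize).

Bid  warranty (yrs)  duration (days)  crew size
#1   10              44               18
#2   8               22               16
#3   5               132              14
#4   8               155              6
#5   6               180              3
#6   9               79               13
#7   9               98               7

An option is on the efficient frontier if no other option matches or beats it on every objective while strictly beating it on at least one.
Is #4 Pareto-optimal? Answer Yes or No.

Yes

#1: worse on crew size (18 vs 6).
#2: worse on crew size (16 vs 6).
#3: worse on warranty (5 vs 8).
#5: worse on warranty (6 vs 8).
#6: worse on crew size (13 vs 6).
#7: worse on crew size (7 vs 6).
No option is at least as good as #4 on every objective and strictly better on one.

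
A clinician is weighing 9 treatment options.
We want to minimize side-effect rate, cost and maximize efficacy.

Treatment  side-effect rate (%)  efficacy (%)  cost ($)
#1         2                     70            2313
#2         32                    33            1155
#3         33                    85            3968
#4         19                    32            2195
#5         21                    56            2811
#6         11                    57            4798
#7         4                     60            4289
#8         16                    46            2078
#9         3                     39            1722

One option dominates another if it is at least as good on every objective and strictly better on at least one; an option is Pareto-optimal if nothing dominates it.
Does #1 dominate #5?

Yes

#1 vs #5: side-effect rate 2≤21, efficacy 70≥56, cost 2313≤2811 — #1 is at least as good on every objective with at least one strict improvement.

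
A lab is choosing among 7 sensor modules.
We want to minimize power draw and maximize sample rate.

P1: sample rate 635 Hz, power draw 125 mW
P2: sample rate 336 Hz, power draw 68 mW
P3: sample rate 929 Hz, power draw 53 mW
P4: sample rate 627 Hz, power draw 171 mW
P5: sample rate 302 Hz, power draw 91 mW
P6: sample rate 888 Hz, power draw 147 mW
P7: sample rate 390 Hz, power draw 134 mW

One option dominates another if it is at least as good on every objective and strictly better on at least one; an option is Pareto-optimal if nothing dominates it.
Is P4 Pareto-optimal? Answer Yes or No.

No

P1 vs P4: sample rate 635≥627, power draw 125≤171 — P1 is at least as good on every objective and strictly better on at least one, so P1 dominates P4.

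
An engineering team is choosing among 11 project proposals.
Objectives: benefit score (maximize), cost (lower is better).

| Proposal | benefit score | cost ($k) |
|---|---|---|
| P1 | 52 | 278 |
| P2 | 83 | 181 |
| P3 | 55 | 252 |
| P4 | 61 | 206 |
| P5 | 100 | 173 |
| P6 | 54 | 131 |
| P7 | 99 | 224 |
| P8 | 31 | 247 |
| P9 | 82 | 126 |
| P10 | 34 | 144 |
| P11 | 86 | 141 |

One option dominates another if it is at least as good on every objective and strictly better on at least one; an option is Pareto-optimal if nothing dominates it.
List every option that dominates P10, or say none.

P6, P9, P11

P6: benefit score 54≥34, cost 131≤144 — dominates P10.
P9: benefit score 82≥34, cost 126≤144 — dominates P10.
P11: benefit score 86≥34, cost 141≤144 — dominates P10.
Others (P1, P2, P3, P4, P5, P7, P8) are each worse than P10 on at least one objective.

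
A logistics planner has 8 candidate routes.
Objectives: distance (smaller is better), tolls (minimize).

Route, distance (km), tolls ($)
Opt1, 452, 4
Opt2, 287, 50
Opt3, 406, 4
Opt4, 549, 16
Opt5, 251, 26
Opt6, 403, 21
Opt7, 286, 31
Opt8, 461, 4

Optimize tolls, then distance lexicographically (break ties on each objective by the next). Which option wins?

Opt3

First minimize tolls: best is 4, kept {Opt1, Opt3, Opt8}.
Then minimize distance: best is 406, kept {Opt3}.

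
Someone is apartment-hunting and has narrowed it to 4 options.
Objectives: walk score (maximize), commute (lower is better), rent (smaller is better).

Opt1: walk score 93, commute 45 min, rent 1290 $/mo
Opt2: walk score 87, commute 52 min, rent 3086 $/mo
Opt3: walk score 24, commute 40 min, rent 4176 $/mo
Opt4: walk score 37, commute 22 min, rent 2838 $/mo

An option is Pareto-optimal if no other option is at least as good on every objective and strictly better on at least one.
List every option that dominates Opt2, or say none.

Opt1

Opt1: walk score 93≥87, commute 45≤52, rent 1290≤3086 — dominates Opt2.
Others (Opt3, Opt4) are each worse than Opt2 on at least one objective.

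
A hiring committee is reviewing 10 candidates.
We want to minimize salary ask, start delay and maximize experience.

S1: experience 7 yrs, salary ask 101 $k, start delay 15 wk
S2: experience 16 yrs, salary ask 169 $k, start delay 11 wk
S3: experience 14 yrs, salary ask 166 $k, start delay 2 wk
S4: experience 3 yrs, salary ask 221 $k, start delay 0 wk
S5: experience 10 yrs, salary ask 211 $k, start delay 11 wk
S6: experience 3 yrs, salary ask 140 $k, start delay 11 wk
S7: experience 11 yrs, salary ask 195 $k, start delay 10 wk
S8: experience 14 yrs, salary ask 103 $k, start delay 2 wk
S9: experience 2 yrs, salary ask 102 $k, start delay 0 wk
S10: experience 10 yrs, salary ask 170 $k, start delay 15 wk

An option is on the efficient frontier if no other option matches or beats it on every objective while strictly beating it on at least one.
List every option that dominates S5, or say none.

S2: experience 16≥10, salary ask 169≤211, start delay 11≤11 — dominates S5.
S3: experience 14≥10, salary ask 166≤211, start delay 2≤11 — dominates S5.
S7: experience 11≥10, salary ask 195≤211, start delay 10≤11 — dominates S5.
S8: experience 14≥10, salary ask 103≤211, start delay 2≤11 — dominates S5.
Others (S1, S4, S6, S9, S10) are each worse than S5 on at least one objective.

S2, S3, S7, S8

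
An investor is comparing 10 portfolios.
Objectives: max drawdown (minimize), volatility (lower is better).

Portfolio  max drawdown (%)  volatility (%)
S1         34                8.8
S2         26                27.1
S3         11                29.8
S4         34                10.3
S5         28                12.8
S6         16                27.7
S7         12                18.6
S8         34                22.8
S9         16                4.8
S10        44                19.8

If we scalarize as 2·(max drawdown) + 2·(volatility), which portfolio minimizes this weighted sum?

S1: 2·34 + 2·8.8 = 85.6
S2: 2·26 + 2·27.1 = 106.2
S3: 2·11 + 2·29.8 = 81.6
S4: 2·34 + 2·10.3 = 88.6
S5: 2·28 + 2·12.8 = 81.6
S6: 2·16 + 2·27.7 = 87.4
S7: 2·12 + 2·18.6 = 61.2
S8: 2·34 + 2·22.8 = 113.6
S9: 2·16 + 2·4.8 = 41.6
S10: 2·44 + 2·19.8 = 127.6
Lowest: S9 at 41.6.

S9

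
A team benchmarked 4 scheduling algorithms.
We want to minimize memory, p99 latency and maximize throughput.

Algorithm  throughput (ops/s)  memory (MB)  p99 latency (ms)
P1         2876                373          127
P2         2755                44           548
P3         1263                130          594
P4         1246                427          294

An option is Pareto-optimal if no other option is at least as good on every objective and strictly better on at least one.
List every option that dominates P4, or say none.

P1: throughput 2876≥1246, memory 373≤427, p99 latency 127≤294 — dominates P4.
Others (P2, P3) are each worse than P4 on at least one objective.

P1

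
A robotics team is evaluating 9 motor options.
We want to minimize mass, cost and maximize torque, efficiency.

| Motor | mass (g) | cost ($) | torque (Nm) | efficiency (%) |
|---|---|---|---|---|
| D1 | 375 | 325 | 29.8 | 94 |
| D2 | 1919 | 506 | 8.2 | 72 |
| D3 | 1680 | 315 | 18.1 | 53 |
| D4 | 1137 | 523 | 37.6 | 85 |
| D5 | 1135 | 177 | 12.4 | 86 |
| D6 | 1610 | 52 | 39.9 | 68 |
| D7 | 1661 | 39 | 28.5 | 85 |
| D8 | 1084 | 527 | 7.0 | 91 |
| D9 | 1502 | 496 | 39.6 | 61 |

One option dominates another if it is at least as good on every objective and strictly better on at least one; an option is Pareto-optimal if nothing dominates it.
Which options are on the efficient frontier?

D1: not dominated (best mass).
D2: dominated by D1 (mass 375≤1919, cost 325≤506, torque 29.8≥8.2, efficiency 94≥72).
D3: dominated by D6 (mass 1610≤1680, cost 52≤315, torque 39.9≥18.1, efficiency 68≥53).
D4: not dominated.
D5: not dominated.
D6: not dominated (best torque).
D7: not dominated (best cost).
D8: dominated by D1 (mass 375≤1084, cost 325≤527, torque 29.8≥7.0, efficiency 94≥91).
D9: not dominated.

D1, D4, D5, D6, D7, D9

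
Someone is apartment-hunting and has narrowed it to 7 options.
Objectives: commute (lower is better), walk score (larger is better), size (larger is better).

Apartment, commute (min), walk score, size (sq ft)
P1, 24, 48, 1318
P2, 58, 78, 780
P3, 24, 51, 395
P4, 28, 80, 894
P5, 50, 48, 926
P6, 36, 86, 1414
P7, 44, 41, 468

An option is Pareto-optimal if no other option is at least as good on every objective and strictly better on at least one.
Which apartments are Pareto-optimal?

P1: not dominated.
P2: dominated by P4 (commute 28≤58, walk score 80≥78, size 894≥780).
P3: not dominated.
P4: not dominated.
P5: dominated by P1 (commute 24≤50, walk score 48≥48, size 1318≥926).
P6: not dominated (best walk score).
P7: dominated by P1 (commute 24≤44, walk score 48≥41, size 1318≥468).

P1, P3, P4, P6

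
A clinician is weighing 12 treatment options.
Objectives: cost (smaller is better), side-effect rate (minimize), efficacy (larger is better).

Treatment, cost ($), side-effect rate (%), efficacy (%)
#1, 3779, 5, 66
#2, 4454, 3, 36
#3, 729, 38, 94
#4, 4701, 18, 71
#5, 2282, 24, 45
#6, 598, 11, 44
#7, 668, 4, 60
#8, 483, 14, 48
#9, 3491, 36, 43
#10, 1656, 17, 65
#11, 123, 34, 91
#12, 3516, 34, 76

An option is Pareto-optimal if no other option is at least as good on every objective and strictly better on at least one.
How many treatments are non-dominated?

#1: not dominated.
#2: not dominated (best side-effect rate).
#3: not dominated (best efficacy).
#4: not dominated.
#5: dominated by #7 (cost 668≤2282, side-effect rate 4≤24, efficacy 60≥45).
#6: not dominated.
#7: not dominated.
#8: not dominated.
#9: dominated by #5 (cost 2282≤3491, side-effect rate 24≤36, efficacy 45≥43).
#10: not dominated.
#11: not dominated (best cost).
#12: dominated by #11 (cost 123≤3516, side-effect rate 34≤34, efficacy 91≥76).
Pareto-optimal: #1, #2, #3, #4, #6, #7, #8, #10, #11 → 9.

9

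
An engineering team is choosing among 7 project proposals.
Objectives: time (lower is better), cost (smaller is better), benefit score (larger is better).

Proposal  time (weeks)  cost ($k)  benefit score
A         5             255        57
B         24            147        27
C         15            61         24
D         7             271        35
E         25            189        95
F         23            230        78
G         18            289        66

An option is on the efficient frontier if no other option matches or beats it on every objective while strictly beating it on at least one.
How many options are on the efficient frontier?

6

A: not dominated (best time).
B: not dominated.
C: not dominated (best cost).
D: dominated by A (time 5≤7, cost 255≤271, benefit score 57≥35).
E: not dominated (best benefit score).
F: not dominated.
G: not dominated.
Pareto-optimal: A, B, C, E, F, G → 6.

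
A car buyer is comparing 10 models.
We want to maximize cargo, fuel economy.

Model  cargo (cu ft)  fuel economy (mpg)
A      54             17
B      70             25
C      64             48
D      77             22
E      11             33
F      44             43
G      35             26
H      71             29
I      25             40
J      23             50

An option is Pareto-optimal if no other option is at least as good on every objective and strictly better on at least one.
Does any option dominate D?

No

A: worse on cargo (54 vs 77).
B: worse on cargo (70 vs 77).
C: worse on cargo (64 vs 77).
E: worse on cargo (11 vs 77).
F: worse on cargo (44 vs 77).
G: worse on cargo (35 vs 77).
H: worse on cargo (71 vs 77).
I: worse on cargo (25 vs 77).
J: worse on cargo (23 vs 77).
No option is at least as good as D on every objective and strictly better on one.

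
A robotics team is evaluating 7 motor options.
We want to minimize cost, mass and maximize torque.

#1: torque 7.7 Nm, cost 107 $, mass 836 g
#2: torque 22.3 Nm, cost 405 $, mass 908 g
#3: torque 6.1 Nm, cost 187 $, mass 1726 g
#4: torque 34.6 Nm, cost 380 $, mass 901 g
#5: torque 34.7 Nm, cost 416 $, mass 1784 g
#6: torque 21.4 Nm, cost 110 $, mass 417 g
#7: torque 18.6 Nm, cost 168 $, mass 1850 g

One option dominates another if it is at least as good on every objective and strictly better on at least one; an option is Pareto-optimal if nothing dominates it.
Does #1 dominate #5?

No

#1 vs #5: #1 is worse on torque (7.7 vs 34.7), so it does not dominate #5.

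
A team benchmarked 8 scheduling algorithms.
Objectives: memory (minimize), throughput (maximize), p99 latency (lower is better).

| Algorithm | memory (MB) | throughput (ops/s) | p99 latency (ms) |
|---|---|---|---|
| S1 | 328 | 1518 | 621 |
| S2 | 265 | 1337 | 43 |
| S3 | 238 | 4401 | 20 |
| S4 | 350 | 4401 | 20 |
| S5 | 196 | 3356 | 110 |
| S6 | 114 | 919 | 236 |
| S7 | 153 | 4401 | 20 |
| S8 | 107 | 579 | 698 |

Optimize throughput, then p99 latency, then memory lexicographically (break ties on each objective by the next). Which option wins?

S7

First maximize throughput: best is 4401, kept {S3, S4, S7}.
Then minimize p99 latency: best is 20, kept {S3, S4, S7}.
Then minimize memory: best is 153, kept {S7}.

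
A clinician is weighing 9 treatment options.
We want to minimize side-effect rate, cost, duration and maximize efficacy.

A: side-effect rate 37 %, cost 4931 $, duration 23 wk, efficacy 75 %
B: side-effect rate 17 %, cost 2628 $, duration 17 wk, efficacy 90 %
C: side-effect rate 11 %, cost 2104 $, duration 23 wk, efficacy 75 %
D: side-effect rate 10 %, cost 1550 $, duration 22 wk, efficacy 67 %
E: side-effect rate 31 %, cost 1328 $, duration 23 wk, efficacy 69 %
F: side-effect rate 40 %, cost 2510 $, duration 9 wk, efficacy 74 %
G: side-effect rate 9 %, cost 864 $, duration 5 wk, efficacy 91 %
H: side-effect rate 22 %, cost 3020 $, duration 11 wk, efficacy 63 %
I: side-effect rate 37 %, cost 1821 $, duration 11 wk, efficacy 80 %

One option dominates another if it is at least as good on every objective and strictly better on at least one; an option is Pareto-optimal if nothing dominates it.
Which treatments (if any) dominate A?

B, C, G, I

B: side-effect rate 17≤37, cost 2628≤4931, duration 17≤23, efficacy 90≥75 — dominates A.
C: side-effect rate 11≤37, cost 2104≤4931, duration 23≤23, efficacy 75≥75 — dominates A.
G: side-effect rate 9≤37, cost 864≤4931, duration 5≤23, efficacy 91≥75 — dominates A.
I: side-effect rate 37≤37, cost 1821≤4931, duration 11≤23, efficacy 80≥75 — dominates A.
Others (D, E, F, H) are each worse than A on at least one objective.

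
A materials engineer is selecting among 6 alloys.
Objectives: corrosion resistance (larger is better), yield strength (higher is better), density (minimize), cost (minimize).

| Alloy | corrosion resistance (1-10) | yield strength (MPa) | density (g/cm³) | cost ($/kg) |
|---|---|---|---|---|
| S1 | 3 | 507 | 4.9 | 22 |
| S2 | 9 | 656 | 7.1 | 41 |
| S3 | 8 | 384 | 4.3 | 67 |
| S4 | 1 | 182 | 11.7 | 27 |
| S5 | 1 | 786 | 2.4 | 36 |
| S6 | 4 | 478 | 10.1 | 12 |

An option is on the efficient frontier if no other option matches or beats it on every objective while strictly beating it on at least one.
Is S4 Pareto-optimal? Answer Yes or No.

No

S1 vs S4: corrosion resistance 3≥1, yield strength 507≥182, density 4.9≤11.7, cost 22≤27 — S1 is at least as good on every objective and strictly better on at least one, so S1 dominates S4.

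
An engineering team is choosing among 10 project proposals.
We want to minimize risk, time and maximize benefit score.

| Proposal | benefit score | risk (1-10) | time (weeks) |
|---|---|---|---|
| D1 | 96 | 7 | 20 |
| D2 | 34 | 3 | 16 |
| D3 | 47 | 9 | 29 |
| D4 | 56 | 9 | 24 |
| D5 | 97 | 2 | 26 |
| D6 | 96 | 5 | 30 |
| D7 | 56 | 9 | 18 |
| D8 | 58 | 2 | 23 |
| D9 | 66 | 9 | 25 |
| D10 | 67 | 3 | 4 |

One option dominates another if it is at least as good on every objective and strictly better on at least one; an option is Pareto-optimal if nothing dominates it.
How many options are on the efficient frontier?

4

D1: not dominated.
D2: dominated by D10 (benefit score 67≥34, risk 3≤3, time 4≤16).
D3: dominated by D1 (benefit score 96≥47, risk 7≤9, time 20≤29).
D4: dominated by D1 (benefit score 96≥56, risk 7≤9, time 20≤24).
D5: not dominated (best benefit score).
D6: dominated by D5 (benefit score 97≥96, risk 2≤5, time 26≤30).
D7: dominated by D10 (benefit score 67≥56, risk 3≤9, time 4≤18).
D8: not dominated.
D9: dominated by D1 (benefit score 96≥66, risk 7≤9, time 20≤25).
D10: not dominated (best time).
Pareto-optimal: D1, D5, D8, D10 → 4.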